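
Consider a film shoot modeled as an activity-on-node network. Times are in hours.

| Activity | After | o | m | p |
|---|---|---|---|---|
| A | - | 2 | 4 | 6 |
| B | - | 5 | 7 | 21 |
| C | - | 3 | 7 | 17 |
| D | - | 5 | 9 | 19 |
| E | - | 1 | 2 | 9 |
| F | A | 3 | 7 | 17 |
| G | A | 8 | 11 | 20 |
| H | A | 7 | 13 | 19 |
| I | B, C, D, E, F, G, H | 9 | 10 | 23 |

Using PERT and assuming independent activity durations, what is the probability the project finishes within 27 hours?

te_A = (2 + 4·4 + 6)/6 = 24/6 = 4; σ²_A = ((6−2)/6)² = 0.444
te_B = (5 + 4·7 + 21)/6 = 54/6 = 9; σ²_B = ((21−5)/6)² = 7.111
te_C = (3 + 4·7 + 17)/6 = 48/6 = 8; σ²_C = ((17−3)/6)² = 5.444
te_D = (5 + 4·9 + 19)/6 = 60/6 = 10; σ²_D = ((19−5)/6)² = 5.444
te_E = (1 + 4·2 + 9)/6 = 18/6 = 3; σ²_E = ((9−1)/6)² = 1.778
te_F = (3 + 4·7 + 17)/6 = 48/6 = 8; σ²_F = ((17−3)/6)² = 5.444
te_G = (8 + 4·11 + 20)/6 = 72/6 = 12; σ²_G = ((20−8)/6)² = 4.000
te_H = (7 + 4·13 + 19)/6 = 78/6 = 13; σ²_H = ((19−7)/6)² = 4.000
te_I = (9 + 4·10 + 23)/6 = 72/6 = 12; σ²_I = ((23−9)/6)² = 5.444

Forward pass:
ES_A = 0; EF_A = 4
ES_B = 0; EF_B = 9
ES_C = 0; EF_C = 8
ES_D = 0; EF_D = 10
ES_E = 0; EF_E = 3
ES_F = 4; EF_F = 4+8 = 12
ES_G = 4; EF_G = 4+12 = 16
ES_H = 4; EF_H = 4+13 = 17
ES_I = max(EF_B=9, EF_C=8, EF_D=10, EF_E=3, EF_F=12, EF_G=16, EF_H=17) = 17; EF_I = 17+12 = 29
Expected project duration μ = 29 hours. Critical path: A → H → I.

Variance along critical path = 0.444 + 4.000 + 5.444 = 9.889; σ = √9.889 = 3.145 hours.
Z = (27 − 29) / 3.145 = -0.636
P(T ≤ 27) = Φ(-0.636) ≈ 0.262

0.262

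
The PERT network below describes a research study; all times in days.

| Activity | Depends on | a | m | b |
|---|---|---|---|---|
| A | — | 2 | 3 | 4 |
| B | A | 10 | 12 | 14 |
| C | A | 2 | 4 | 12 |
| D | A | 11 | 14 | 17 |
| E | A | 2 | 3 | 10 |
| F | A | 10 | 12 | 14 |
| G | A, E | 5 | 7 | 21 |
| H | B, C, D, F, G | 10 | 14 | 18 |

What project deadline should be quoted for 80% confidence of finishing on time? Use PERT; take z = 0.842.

32.4 days

te_A = (2 + 4·3 + 4)/6 = 18/6 = 3; σ²_A = ((4−2)/6)² = 0.111
te_B = (10 + 4·12 + 14)/6 = 72/6 = 12; σ²_B = ((14−10)/6)² = 0.444
te_C = (2 + 4·4 + 12)/6 = 30/6 = 5; σ²_C = ((12−2)/6)² = 2.778
te_D = (11 + 4·14 + 17)/6 = 84/6 = 14; σ²_D = ((17−11)/6)² = 1.000
te_E = (2 + 4·3 + 10)/6 = 24/6 = 4; σ²_E = ((10−2)/6)² = 1.778
te_F = (10 + 4·12 + 14)/6 = 72/6 = 12; σ²_F = ((14−10)/6)² = 0.444
te_G = (5 + 4·7 + 21)/6 = 54/6 = 9; σ²_G = ((21−5)/6)² = 7.111
te_H = (10 + 4·14 + 18)/6 = 84/6 = 14; σ²_H = ((18−10)/6)² = 1.778

Forward pass:
ES_A = 0; EF_A = 3
ES_B = 3; EF_B = 3+12 = 15
ES_C = 3; EF_C = 3+5 = 8
ES_D = 3; EF_D = 3+14 = 17
ES_E = 3; EF_E = 3+4 = 7
ES_F = 3; EF_F = 3+12 = 15
ES_G = max(EF_A=3, EF_E=7) = 7; EF_G = 7+9 = 16
ES_H = max(EF_B=15, EF_C=8, EF_D=17, EF_F=15, EF_G=16) = 17; EF_H = 17+14 = 31
Expected project duration μ = 31 days. Critical path: A → D → H.

Variance along critical path = 0.111 + 1.000 + 1.778 = 2.889; σ = 1.700 days.
D = μ + z·σ = 31 + 0.842·1.700 = 32.4 days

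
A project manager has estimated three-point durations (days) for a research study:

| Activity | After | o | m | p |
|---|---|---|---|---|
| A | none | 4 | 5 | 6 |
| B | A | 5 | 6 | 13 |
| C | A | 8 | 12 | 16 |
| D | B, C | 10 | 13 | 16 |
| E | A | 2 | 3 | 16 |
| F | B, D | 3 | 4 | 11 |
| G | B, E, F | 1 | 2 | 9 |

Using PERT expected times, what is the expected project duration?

te_A = (4 + 4·5 + 6)/6 = 30/6 = 5
te_B = (5 + 4·6 + 13)/6 = 42/6 = 7
te_C = (8 + 4·12 + 16)/6 = 72/6 = 12
te_D = (10 + 4·13 + 16)/6 = 78/6 = 13
te_E = (2 + 4·3 + 16)/6 = 30/6 = 5
te_F = (3 + 4·4 + 11)/6 = 30/6 = 5
te_G = (1 + 4·2 + 9)/6 = 18/6 = 3

Forward pass:
ES_A = 0; EF_A = 5
ES_B = 5; EF_B = 5+7 = 12
ES_C = 5; EF_C = 5+12 = 17
ES_D = max(EF_B=12, EF_C=17) = 17; EF_D = 17+13 = 30
ES_E = 5; EF_E = 5+5 = 10
ES_F = max(EF_B=12, EF_D=30) = 30; EF_F = 30+5 = 35
ES_G = max(EF_B=12, EF_E=10, EF_F=35) = 35; EF_G = 35+3 = 38
Expected project duration μ = 38 days. Critical path: A → C → D → F → G.

38 days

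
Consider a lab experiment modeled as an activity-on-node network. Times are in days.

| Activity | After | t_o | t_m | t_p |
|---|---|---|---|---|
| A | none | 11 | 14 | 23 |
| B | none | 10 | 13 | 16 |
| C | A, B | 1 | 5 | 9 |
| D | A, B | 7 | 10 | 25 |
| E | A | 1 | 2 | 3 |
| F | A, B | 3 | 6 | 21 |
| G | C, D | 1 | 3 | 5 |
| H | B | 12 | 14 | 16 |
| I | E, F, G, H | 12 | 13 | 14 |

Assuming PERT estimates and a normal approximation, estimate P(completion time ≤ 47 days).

0.861

te_A = (11 + 4·14 + 23)/6 = 90/6 = 15; σ²_A = ((23−11)/6)² = 4.000
te_B = (10 + 4·13 + 16)/6 = 78/6 = 13; σ²_B = ((16−10)/6)² = 1.000
te_C = (1 + 4·5 + 9)/6 = 30/6 = 5; σ²_C = ((9−1)/6)² = 1.778
te_D = (7 + 4·10 + 25)/6 = 72/6 = 12; σ²_D = ((25−7)/6)² = 9.000
te_E = (1 + 4·2 + 3)/6 = 12/6 = 2; σ²_E = ((3−1)/6)² = 0.111
te_F = (3 + 4·6 + 21)/6 = 48/6 = 8; σ²_F = ((21−3)/6)² = 9.000
te_G = (1 + 4·3 + 5)/6 = 18/6 = 3; σ²_G = ((5−1)/6)² = 0.444
te_H = (12 + 4·14 + 16)/6 = 84/6 = 14; σ²_H = ((16−12)/6)² = 0.444
te_I = (12 + 4·13 + 14)/6 = 78/6 = 13; σ²_I = ((14−12)/6)² = 0.111

Forward pass:
ES_A = 0; EF_A = 15
ES_B = 0; EF_B = 13
ES_C = max(EF_A=15, EF_B=13) = 15; EF_C = 15+5 = 20
ES_D = max(EF_A=15, EF_B=13) = 15; EF_D = 15+12 = 27
ES_E = 15; EF_E = 15+2 = 17
ES_F = max(EF_A=15, EF_B=13) = 15; EF_F = 15+8 = 23
ES_G = max(EF_C=20, EF_D=27) = 27; EF_G = 27+3 = 30
ES_H = 13; EF_H = 13+14 = 27
ES_I = max(EF_E=17, EF_F=23, EF_G=30, EF_H=27) = 30; EF_I = 30+13 = 43
Expected project duration μ = 43 days. Critical path: A → D → G → I.

Variance along critical path = 4.000 + 9.000 + 0.444 + 0.111 = 13.556; σ = √13.556 = 3.682 days.
Z = (47 − 43) / 3.682 = 1.086
P(T ≤ 47) = Φ(1.086) ≈ 0.861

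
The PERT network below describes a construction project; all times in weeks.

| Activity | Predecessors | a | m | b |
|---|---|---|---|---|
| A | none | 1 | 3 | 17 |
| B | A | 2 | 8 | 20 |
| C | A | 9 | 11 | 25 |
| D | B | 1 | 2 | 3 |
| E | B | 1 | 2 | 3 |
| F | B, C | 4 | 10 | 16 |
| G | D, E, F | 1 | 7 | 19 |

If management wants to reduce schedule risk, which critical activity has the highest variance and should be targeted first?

te_A = (1 + 4·3 + 17)/6 = 30/6 = 5; σ²_A = ((17−1)/6)² = 7.111
te_B = (2 + 4·8 + 20)/6 = 54/6 = 9; σ²_B = ((20−2)/6)² = 9.000
te_C = (9 + 4·11 + 25)/6 = 78/6 = 13; σ²_C = ((25−9)/6)² = 7.111
te_D = (1 + 4·2 + 3)/6 = 12/6 = 2; σ²_D = ((3−1)/6)² = 0.111
te_E = (1 + 4·2 + 3)/6 = 12/6 = 2; σ²_E = ((3−1)/6)² = 0.111
te_F = (4 + 4·10 + 16)/6 = 60/6 = 10; σ²_F = ((16−4)/6)² = 4.000
te_G = (1 + 4·7 + 19)/6 = 48/6 = 8; σ²_G = ((19−1)/6)² = 9.000

Forward pass:
ES_A = 0; EF_A = 5
ES_B = 5; EF_B = 5+9 = 14
ES_C = 5; EF_C = 5+13 = 18
ES_D = 14; EF_D = 14+2 = 16
ES_E = 14; EF_E = 14+2 = 16
ES_F = max(EF_B=14, EF_C=18) = 18; EF_F = 18+10 = 28
ES_G = max(EF_D=16, EF_E=16, EF_F=28) = 28; EF_G = 28+8 = 36
Expected project duration μ = 36 weeks. Critical path: A → C → F → G.

Variances on critical path: σ²_A=7.111, σ²_C=7.111, σ²_F=4.000, σ²_G=9.000.
Largest is σ²_G = 9.000.

G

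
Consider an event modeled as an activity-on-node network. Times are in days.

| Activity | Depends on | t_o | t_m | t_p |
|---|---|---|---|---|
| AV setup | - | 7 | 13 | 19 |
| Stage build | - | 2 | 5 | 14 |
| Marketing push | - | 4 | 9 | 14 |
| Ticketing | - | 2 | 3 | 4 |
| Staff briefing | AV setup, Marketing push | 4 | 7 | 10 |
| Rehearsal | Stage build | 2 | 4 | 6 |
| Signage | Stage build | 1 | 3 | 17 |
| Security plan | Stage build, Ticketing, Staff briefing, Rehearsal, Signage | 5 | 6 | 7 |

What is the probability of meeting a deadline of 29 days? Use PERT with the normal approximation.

te_AV setup = (7 + 4·13 + 19)/6 = 78/6 = 13; σ²_AV setup = ((19−7)/6)² = 4.000
te_Stage build = (2 + 4·5 + 14)/6 = 36/6 = 6; σ²_Stage build = ((14−2)/6)² = 4.000
te_Marketing push = (4 + 4·9 + 14)/6 = 54/6 = 9; σ²_Marketing push = ((14−4)/6)² = 2.778
te_Ticketing = (2 + 4·3 + 4)/6 = 18/6 = 3; σ²_Ticketing = ((4−2)/6)² = 0.111
te_Staff briefing = (4 + 4·7 + 10)/6 = 42/6 = 7; σ²_Staff briefing = ((10−4)/6)² = 1.000
te_Rehearsal = (2 + 4·4 + 6)/6 = 24/6 = 4; σ²_Rehearsal = ((6−2)/6)² = 0.444
te_Signage = (1 + 4·3 + 17)/6 = 30/6 = 5; σ²_Signage = ((17−1)/6)² = 7.111
te_Security plan = (5 + 4·6 + 7)/6 = 36/6 = 6; σ²_Security plan = ((7−5)/6)² = 0.111

Forward pass:
ES_AV setup = 0; EF_AV setup = 13
ES_Stage build = 0; EF_Stage build = 6
ES_Marketing push = 0; EF_Marketing push = 9
ES_Ticketing = 0; EF_Ticketing = 3
ES_Staff briefing = max(EF_AV setup=13, EF_Marketing push=9) = 13; EF_Staff briefing = 13+7 = 20
ES_Rehearsal = 6; EF_Rehearsal = 6+4 = 10
ES_Signage = 6; EF_Signage = 6+5 = 11
ES_Security plan = max(EF_Stage build=6, EF_Ticketing=3, EF_Staff briefing=20, EF_Rehearsal=10, EF_Signage=11) = 20; EF_Security plan = 20+6 = 26
Expected project duration μ = 26 days. Critical path: AV setup → Staff briefing → Security plan.

Variance along critical path = 4.000 + 1.000 + 0.111 = 5.111; σ = √5.111 = 2.261 days.
Z = (29 − 26) / 2.261 = 1.327
P(T ≤ 29) = Φ(1.327) ≈ 0.908

0.908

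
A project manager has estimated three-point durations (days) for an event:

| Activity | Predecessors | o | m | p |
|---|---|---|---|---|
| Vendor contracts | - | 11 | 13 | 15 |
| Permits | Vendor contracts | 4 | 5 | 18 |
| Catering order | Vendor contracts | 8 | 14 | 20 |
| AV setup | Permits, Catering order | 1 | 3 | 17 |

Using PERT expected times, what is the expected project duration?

32 days

te_Vendor contracts = (11 + 4·13 + 15)/6 = 78/6 = 13
te_Permits = (4 + 4·5 + 18)/6 = 42/6 = 7
te_Catering order = (8 + 4·14 + 20)/6 = 84/6 = 14
te_AV setup = (1 + 4·3 + 17)/6 = 30/6 = 5

Forward pass:
ES_Vendor contracts = 0; EF_Vendor contracts = 13
ES_Permits = 13; EF_Permits = 13+7 = 20
ES_Catering order = 13; EF_Catering order = 13+14 = 27
ES_AV setup = max(EF_Permits=20, EF_Catering order=27) = 27; EF_AV setup = 27+5 = 32
Expected project duration μ = 32 days. Critical path: Vendor contracts → Catering order → AV setup.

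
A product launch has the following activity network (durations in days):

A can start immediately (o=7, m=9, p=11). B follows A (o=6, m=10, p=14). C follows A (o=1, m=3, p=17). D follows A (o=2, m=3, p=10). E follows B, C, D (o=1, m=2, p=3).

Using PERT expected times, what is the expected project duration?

21 days

te_A = (7 + 4·9 + 11)/6 = 54/6 = 9
te_B = (6 + 4·10 + 14)/6 = 60/6 = 10
te_C = (1 + 4·3 + 17)/6 = 30/6 = 5
te_D = (2 + 4·3 + 10)/6 = 24/6 = 4
te_E = (1 + 4·2 + 3)/6 = 12/6 = 2

Forward pass:
ES_A = 0; EF_A = 9
ES_B = 9; EF_B = 9+10 = 19
ES_C = 9; EF_C = 9+5 = 14
ES_D = 9; EF_D = 9+4 = 13
ES_E = max(EF_B=19, EF_C=14, EF_D=13) = 19; EF_E = 19+2 = 21
Expected project duration μ = 21 days. Critical path: A → B → E.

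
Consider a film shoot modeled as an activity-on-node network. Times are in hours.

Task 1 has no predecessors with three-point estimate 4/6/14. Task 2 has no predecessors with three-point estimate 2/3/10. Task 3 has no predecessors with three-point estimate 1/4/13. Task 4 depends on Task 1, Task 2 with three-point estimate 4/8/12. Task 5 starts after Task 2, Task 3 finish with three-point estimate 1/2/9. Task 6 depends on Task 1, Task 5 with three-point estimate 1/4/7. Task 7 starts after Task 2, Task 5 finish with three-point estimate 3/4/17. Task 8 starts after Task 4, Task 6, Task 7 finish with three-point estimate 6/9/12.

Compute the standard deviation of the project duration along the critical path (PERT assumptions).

te_Task 1 = (4 + 4·6 + 14)/6 = 42/6 = 7; σ²_Task 1 = ((14−4)/6)² = 2.778
te_Task 2 = (2 + 4·3 + 10)/6 = 24/6 = 4; σ²_Task 2 = ((10−2)/6)² = 1.778
te_Task 3 = (1 + 4·4 + 13)/6 = 30/6 = 5; σ²_Task 3 = ((13−1)/6)² = 4.000
te_Task 4 = (4 + 4·8 + 12)/6 = 48/6 = 8; σ²_Task 4 = ((12−4)/6)² = 1.778
te_Task 5 = (1 + 4·2 + 9)/6 = 18/6 = 3; σ²_Task 5 = ((9−1)/6)² = 1.778
te_Task 6 = (1 + 4·4 + 7)/6 = 24/6 = 4; σ²_Task 6 = ((7−1)/6)² = 1.000
te_Task 7 = (3 + 4·4 + 17)/6 = 36/6 = 6; σ²_Task 7 = ((17−3)/6)² = 5.444
te_Task 8 = (6 + 4·9 + 12)/6 = 54/6 = 9; σ²_Task 8 = ((12−6)/6)² = 1.000

Forward pass:
ES_Task 1 = 0; EF_Task 1 = 7
ES_Task 2 = 0; EF_Task 2 = 4
ES_Task 3 = 0; EF_Task 3 = 5
ES_Task 4 = max(EF_Task 1=7, EF_Task 2=4) = 7; EF_Task 4 = 7+8 = 15
ES_Task 5 = max(EF_Task 2=4, EF_Task 3=5) = 5; EF_Task 5 = 5+3 = 8
ES_Task 6 = max(EF_Task 1=7, EF_Task 5=8) = 8; EF_Task 6 = 8+4 = 12
ES_Task 7 = max(EF_Task 2=4, EF_Task 5=8) = 8; EF_Task 7 = 8+6 = 14
ES_Task 8 = max(EF_Task 4=15, EF_Task 6=12, EF_Task 7=14) = 15; EF_Task 8 = 15+9 = 24
Expected project duration μ = 24 hours. Critical path: Task 1 → Task 4 → Task 8.

Variance along critical path = 2.778 + 1.778 + 1.000 = 5.556
σ = √5.556 = 2.357 hours

2.36 hours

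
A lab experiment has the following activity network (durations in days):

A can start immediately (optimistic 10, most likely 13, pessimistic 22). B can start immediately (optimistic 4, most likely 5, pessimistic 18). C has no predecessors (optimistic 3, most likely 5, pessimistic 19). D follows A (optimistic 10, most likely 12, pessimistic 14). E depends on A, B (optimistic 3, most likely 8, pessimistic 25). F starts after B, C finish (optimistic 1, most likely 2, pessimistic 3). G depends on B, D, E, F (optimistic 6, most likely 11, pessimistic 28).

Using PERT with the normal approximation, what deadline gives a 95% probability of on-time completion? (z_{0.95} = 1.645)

46.0 days

te_A = (10 + 4·13 + 22)/6 = 84/6 = 14; σ²_A = ((22−10)/6)² = 4.000
te_B = (4 + 4·5 + 18)/6 = 42/6 = 7; σ²_B = ((18−4)/6)² = 5.444
te_C = (3 + 4·5 + 19)/6 = 42/6 = 7; σ²_C = ((19−3)/6)² = 7.111
te_D = (10 + 4·12 + 14)/6 = 72/6 = 12; σ²_D = ((14−10)/6)² = 0.444
te_E = (3 + 4·8 + 25)/6 = 60/6 = 10; σ²_E = ((25−3)/6)² = 13.444
te_F = (1 + 4·2 + 3)/6 = 12/6 = 2; σ²_F = ((3−1)/6)² = 0.111
te_G = (6 + 4·11 + 28)/6 = 78/6 = 13; σ²_G = ((28−6)/6)² = 13.444

Forward pass:
ES_A = 0; EF_A = 14
ES_B = 0; EF_B = 7
ES_C = 0; EF_C = 7
ES_D = 14; EF_D = 14+12 = 26
ES_E = max(EF_A=14, EF_B=7) = 14; EF_E = 14+10 = 24
ES_F = max(EF_B=7, EF_C=7) = 7; EF_F = 7+2 = 9
ES_G = max(EF_B=7, EF_D=26, EF_E=24, EF_F=9) = 26; EF_G = 26+13 = 39
Expected project duration μ = 39 days. Critical path: A → D → G.

Variance along critical path = 4.000 + 0.444 + 13.444 = 17.889; σ = 4.230 days.
D = μ + z·σ = 39 + 1.645·4.230 = 46.0 days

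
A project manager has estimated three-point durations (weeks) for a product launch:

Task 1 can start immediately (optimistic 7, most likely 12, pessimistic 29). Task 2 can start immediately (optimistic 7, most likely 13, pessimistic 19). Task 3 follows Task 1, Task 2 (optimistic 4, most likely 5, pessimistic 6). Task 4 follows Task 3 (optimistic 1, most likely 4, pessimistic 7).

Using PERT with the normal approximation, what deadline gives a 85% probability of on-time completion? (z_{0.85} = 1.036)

27.0 weeks

te_Task 1 = (7 + 4·12 + 29)/6 = 84/6 = 14; σ²_Task 1 = ((29−7)/6)² = 13.444
te_Task 2 = (7 + 4·13 + 19)/6 = 78/6 = 13; σ²_Task 2 = ((19−7)/6)² = 4.000
te_Task 3 = (4 + 4·5 + 6)/6 = 30/6 = 5; σ²_Task 3 = ((6−4)/6)² = 0.111
te_Task 4 = (1 + 4·4 + 7)/6 = 24/6 = 4; σ²_Task 4 = ((7−1)/6)² = 1.000

Forward pass:
ES_Task 1 = 0; EF_Task 1 = 14
ES_Task 2 = 0; EF_Task 2 = 13
ES_Task 3 = max(EF_Task 1=14, EF_Task 2=13) = 14; EF_Task 3 = 14+5 = 19
ES_Task 4 = 19; EF_Task 4 = 19+4 = 23
Expected project duration μ = 23 weeks. Critical path: Task 1 → Task 3 → Task 4.

Variance along critical path = 13.444 + 0.111 + 1.000 = 14.556; σ = 3.815 weeks.
D = μ + z·σ = 23 + 1.036·3.815 = 27.0 weeks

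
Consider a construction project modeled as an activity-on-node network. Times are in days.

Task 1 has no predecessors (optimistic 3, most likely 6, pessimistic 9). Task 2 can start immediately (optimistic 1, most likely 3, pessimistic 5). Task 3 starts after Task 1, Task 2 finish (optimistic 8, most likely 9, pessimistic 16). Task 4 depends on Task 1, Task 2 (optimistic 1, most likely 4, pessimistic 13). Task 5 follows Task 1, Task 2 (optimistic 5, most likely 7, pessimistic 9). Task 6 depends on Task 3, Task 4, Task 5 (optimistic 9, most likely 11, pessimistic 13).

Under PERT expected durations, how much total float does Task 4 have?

te_Task 1 = (3 + 4·6 + 9)/6 = 36/6 = 6
te_Task 2 = (1 + 4·3 + 5)/6 = 18/6 = 3
te_Task 3 = (8 + 4·9 + 16)/6 = 60/6 = 10
te_Task 4 = (1 + 4·4 + 13)/6 = 30/6 = 5
te_Task 5 = (5 + 4·7 + 9)/6 = 42/6 = 7
te_Task 6 = (9 + 4·11 + 13)/6 = 66/6 = 11

Forward pass:
ES_Task 1 = 0; EF_Task 1 = 6
ES_Task 2 = 0; EF_Task 2 = 3
ES_Task 3 = max(EF_Task 1=6, EF_Task 2=3) = 6; EF_Task 3 = 6+10 = 16
ES_Task 4 = max(EF_Task 1=6, EF_Task 2=3) = 6; EF_Task 4 = 6+5 = 11
ES_Task 5 = max(EF_Task 1=6, EF_Task 2=3) = 6; EF_Task 5 = 6+7 = 13
ES_Task 6 = max(EF_Task 3=16, EF_Task 4=11, EF_Task 5=13) = 16; EF_Task 6 = 16+11 = 27
Expected project duration μ = 27 days. Critical path: Task 1 → Task 3 → Task 6.

Backward pass:
LF_Task 6 = 27; LS_Task 6 = 27−11 = 16
LF_Task 5 = LS_Task 6 = 16; LS_Task 5 = 16−7 = 9
LF_Task 4 = LS_Task 6 = 16; LS_Task 4 = 16−5 = 11
LF_Task 3 = LS_Task 6 = 16; LS_Task 3 = 16−10 = 6
LF_Task 2 = min(LS_Task 3=6, LS_Task 4=11, LS_Task 5=9) = 6; LS_Task 2 = 6−3 = 3
LF_Task 1 = min(LS_Task 3=6, LS_Task 4=11, LS_Task 5=9) = 6; LS_Task 1 = 6−6 = 0
Slack_Task 4 = LS_Task 4 − ES_Task 4 = 11 − 6 = 5

5 days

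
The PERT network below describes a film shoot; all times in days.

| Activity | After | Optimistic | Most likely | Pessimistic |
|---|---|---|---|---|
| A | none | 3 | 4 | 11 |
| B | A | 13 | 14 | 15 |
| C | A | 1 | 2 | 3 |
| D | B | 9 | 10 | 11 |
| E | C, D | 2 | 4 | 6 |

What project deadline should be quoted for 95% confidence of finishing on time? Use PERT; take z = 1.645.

te_A = (3 + 4·4 + 11)/6 = 30/6 = 5; σ²_A = ((11−3)/6)² = 1.778
te_B = (13 + 4·14 + 15)/6 = 84/6 = 14; σ²_B = ((15−13)/6)² = 0.111
te_C = (1 + 4·2 + 3)/6 = 12/6 = 2; σ²_C = ((3−1)/6)² = 0.111
te_D = (9 + 4·10 + 11)/6 = 60/6 = 10; σ²_D = ((11−9)/6)² = 0.111
te_E = (2 + 4·4 + 6)/6 = 24/6 = 4; σ²_E = ((6−2)/6)² = 0.444

Forward pass:
ES_A = 0; EF_A = 5
ES_B = 5; EF_B = 5+14 = 19
ES_C = 5; EF_C = 5+2 = 7
ES_D = 19; EF_D = 19+10 = 29
ES_E = max(EF_C=7, EF_D=29) = 29; EF_E = 29+4 = 33
Expected project duration μ = 33 days. Critical path: A → B → D → E.

Variance along critical path = 1.778 + 0.111 + 0.111 + 0.444 = 2.444; σ = 1.563 days.
D = μ + z·σ = 33 + 1.645·1.563 = 35.6 days

35.6 days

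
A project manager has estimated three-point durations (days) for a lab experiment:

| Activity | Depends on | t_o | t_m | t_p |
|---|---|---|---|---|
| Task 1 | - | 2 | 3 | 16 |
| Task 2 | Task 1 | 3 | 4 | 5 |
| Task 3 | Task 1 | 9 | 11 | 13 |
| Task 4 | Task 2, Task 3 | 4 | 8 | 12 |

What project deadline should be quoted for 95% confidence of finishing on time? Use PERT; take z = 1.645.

te_Task 1 = (2 + 4·3 + 16)/6 = 30/6 = 5; σ²_Task 1 = ((16−2)/6)² = 5.444
te_Task 2 = (3 + 4·4 + 5)/6 = 24/6 = 4; σ²_Task 2 = ((5−3)/6)² = 0.111
te_Task 3 = (9 + 4·11 + 13)/6 = 66/6 = 11; σ²_Task 3 = ((13−9)/6)² = 0.444
te_Task 4 = (4 + 4·8 + 12)/6 = 48/6 = 8; σ²_Task 4 = ((12−4)/6)² = 1.778

Forward pass:
ES_Task 1 = 0; EF_Task 1 = 5
ES_Task 2 = 5; EF_Task 2 = 5+4 = 9
ES_Task 3 = 5; EF_Task 3 = 5+11 = 16
ES_Task 4 = max(EF_Task 2=9, EF_Task 3=16) = 16; EF_Task 4 = 16+8 = 24
Expected project duration μ = 24 days. Critical path: Task 1 → Task 3 → Task 4.

Variance along critical path = 5.444 + 0.444 + 1.778 = 7.667; σ = 2.769 days.
D = μ + z·σ = 24 + 1.645·2.769 = 28.6 days

28.6 days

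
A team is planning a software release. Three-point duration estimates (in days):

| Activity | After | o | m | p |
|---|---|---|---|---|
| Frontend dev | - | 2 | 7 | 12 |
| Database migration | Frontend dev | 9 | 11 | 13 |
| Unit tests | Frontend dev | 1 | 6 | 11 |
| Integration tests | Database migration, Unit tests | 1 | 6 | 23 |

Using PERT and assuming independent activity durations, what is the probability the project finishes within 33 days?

0.957

te_Frontend dev = (2 + 4·7 + 12)/6 = 42/6 = 7; σ²_Frontend dev = ((12−2)/6)² = 2.778
te_Database migration = (9 + 4·11 + 13)/6 = 66/6 = 11; σ²_Database migration = ((13−9)/6)² = 0.444
te_Unit tests = (1 + 4·6 + 11)/6 = 36/6 = 6; σ²_Unit tests = ((11−1)/6)² = 2.778
te_Integration tests = (1 + 4·6 + 23)/6 = 48/6 = 8; σ²_Integration tests = ((23−1)/6)² = 13.444

Forward pass:
ES_Frontend dev = 0; EF_Frontend dev = 7
ES_Database migration = 7; EF_Database migration = 7+11 = 18
ES_Unit tests = 7; EF_Unit tests = 7+6 = 13
ES_Integration tests = max(EF_Database migration=18, EF_Unit tests=13) = 18; EF_Integration tests = 18+8 = 26
Expected project duration μ = 26 days. Critical path: Frontend dev → Database migration → Integration tests.

Variance along critical path = 2.778 + 0.444 + 13.444 = 16.667; σ = √16.667 = 4.082 days.
Z = (33 − 26) / 4.082 = 1.715
P(T ≤ 33) = Φ(1.715) ≈ 0.957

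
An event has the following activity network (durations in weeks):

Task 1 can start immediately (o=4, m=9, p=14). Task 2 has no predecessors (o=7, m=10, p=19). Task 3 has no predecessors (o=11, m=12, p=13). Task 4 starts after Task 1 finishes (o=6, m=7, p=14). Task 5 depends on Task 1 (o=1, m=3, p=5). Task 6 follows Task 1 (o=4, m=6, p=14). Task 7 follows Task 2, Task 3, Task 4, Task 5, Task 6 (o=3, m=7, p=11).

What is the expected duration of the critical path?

te_Task 1 = (4 + 4·9 + 14)/6 = 54/6 = 9
te_Task 2 = (7 + 4·10 + 19)/6 = 66/6 = 11
te_Task 3 = (11 + 4·12 + 13)/6 = 72/6 = 12
te_Task 4 = (6 + 4·7 + 14)/6 = 48/6 = 8
te_Task 5 = (1 + 4·3 + 5)/6 = 18/6 = 3
te_Task 6 = (4 + 4·6 + 14)/6 = 42/6 = 7
te_Task 7 = (3 + 4·7 + 11)/6 = 42/6 = 7

Forward pass:
ES_Task 1 = 0; EF_Task 1 = 9
ES_Task 2 = 0; EF_Task 2 = 11
ES_Task 3 = 0; EF_Task 3 = 12
ES_Task 4 = 9; EF_Task 4 = 9+8 = 17
ES_Task 5 = 9; EF_Task 5 = 9+3 = 12
ES_Task 6 = 9; EF_Task 6 = 9+7 = 16
ES_Task 7 = max(EF_Task 2=11, EF_Task 3=12, EF_Task 4=17, EF_Task 5=12, EF_Task 6=16) = 17; EF_Task 7 = 17+7 = 24
Expected project duration μ = 24 weeks. Critical path: Task 1 → Task 4 → Task 7.

24 weeks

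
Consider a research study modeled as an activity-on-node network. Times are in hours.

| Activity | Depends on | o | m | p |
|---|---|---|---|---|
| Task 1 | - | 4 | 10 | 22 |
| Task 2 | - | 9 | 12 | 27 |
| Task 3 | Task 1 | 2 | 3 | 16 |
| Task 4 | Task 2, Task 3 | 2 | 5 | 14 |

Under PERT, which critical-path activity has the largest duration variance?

te_Task 1 = (4 + 4·10 + 22)/6 = 66/6 = 11; σ²_Task 1 = ((22−4)/6)² = 9.000
te_Task 2 = (9 + 4·12 + 27)/6 = 84/6 = 14; σ²_Task 2 = ((27−9)/6)² = 9.000
te_Task 3 = (2 + 4·3 + 16)/6 = 30/6 = 5; σ²_Task 3 = ((16−2)/6)² = 5.444
te_Task 4 = (2 + 4·5 + 14)/6 = 36/6 = 6; σ²_Task 4 = ((14−2)/6)² = 4.000

Forward pass:
ES_Task 1 = 0; EF_Task 1 = 11
ES_Task 2 = 0; EF_Task 2 = 14
ES_Task 3 = 11; EF_Task 3 = 11+5 = 16
ES_Task 4 = max(EF_Task 2=14, EF_Task 3=16) = 16; EF_Task 4 = 16+6 = 22
Expected project duration μ = 22 hours. Critical path: Task 1 → Task 3 → Task 4.

Variances on critical path: σ²_Task 1=9.000, σ²_Task 3=5.444, σ²_Task 4=4.000.
Largest is σ²_Task 1 = 9.000.

Task 1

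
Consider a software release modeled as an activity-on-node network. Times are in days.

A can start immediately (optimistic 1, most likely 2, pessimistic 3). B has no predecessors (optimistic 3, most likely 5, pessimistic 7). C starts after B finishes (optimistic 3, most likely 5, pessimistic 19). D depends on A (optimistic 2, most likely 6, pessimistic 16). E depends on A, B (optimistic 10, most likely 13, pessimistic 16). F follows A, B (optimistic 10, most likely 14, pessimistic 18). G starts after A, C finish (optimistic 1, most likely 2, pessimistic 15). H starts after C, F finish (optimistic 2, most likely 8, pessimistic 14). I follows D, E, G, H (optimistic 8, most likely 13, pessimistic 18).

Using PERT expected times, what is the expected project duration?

40 days

te_A = (1 + 4·2 + 3)/6 = 12/6 = 2
te_B = (3 + 4·5 + 7)/6 = 30/6 = 5
te_C = (3 + 4·5 + 19)/6 = 42/6 = 7
te_D = (2 + 4·6 + 16)/6 = 42/6 = 7
te_E = (10 + 4·13 + 16)/6 = 78/6 = 13
te_F = (10 + 4·14 + 18)/6 = 84/6 = 14
te_G = (1 + 4·2 + 15)/6 = 24/6 = 4
te_H = (2 + 4·8 + 14)/6 = 48/6 = 8
te_I = (8 + 4·13 + 18)/6 = 78/6 = 13

Forward pass:
ES_A = 0; EF_A = 2
ES_B = 0; EF_B = 5
ES_C = 5; EF_C = 5+7 = 12
ES_D = 2; EF_D = 2+7 = 9
ES_E = max(EF_A=2, EF_B=5) = 5; EF_E = 5+13 = 18
ES_F = max(EF_A=2, EF_B=5) = 5; EF_F = 5+14 = 19
ES_G = max(EF_A=2, EF_C=12) = 12; EF_G = 12+4 = 16
ES_H = max(EF_C=12, EF_F=19) = 19; EF_H = 19+8 = 27
ES_I = max(EF_D=9, EF_E=18, EF_G=16, EF_H=27) = 27; EF_I = 27+13 = 40
Expected project duration μ = 40 days. Critical path: B → F → H → I.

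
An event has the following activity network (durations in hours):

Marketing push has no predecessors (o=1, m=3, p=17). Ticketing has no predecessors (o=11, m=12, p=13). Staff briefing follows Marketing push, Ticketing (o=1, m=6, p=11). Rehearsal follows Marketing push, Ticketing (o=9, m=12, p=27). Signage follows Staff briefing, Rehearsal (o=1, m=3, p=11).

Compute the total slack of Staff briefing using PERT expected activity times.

te_Marketing push = (1 + 4·3 + 17)/6 = 30/6 = 5
te_Ticketing = (11 + 4·12 + 13)/6 = 72/6 = 12
te_Staff briefing = (1 + 4·6 + 11)/6 = 36/6 = 6
te_Rehearsal = (9 + 4·12 + 27)/6 = 84/6 = 14
te_Signage = (1 + 4·3 + 11)/6 = 24/6 = 4

Forward pass:
ES_Marketing push = 0; EF_Marketing push = 5
ES_Ticketing = 0; EF_Ticketing = 12
ES_Staff briefing = max(EF_Marketing push=5, EF_Ticketing=12) = 12; EF_Staff briefing = 12+6 = 18
ES_Rehearsal = max(EF_Marketing push=5, EF_Ticketing=12) = 12; EF_Rehearsal = 12+14 = 26
ES_Signage = max(EF_Staff briefing=18, EF_Rehearsal=26) = 26; EF_Signage = 26+4 = 30
Expected project duration μ = 30 hours. Critical path: Ticketing → Rehearsal → Signage.

Backward pass:
LF_Signage = 30; LS_Signage = 30−4 = 26
LF_Rehearsal = LS_Signage = 26; LS_Rehearsal = 26−14 = 12
LF_Staff briefing = LS_Signage = 26; LS_Staff briefing = 26−6 = 20
LF_Ticketing = min(LS_Staff briefing=20, LS_Rehearsal=12) = 12; LS_Ticketing = 12−12 = 0
LF_Marketing push = min(LS_Staff briefing=20, LS_Rehearsal=12) = 12; LS_Marketing push = 12−5 = 7
Slack_Staff briefing = LS_Staff briefing − ES_Staff briefing = 20 − 12 = 8

8 hours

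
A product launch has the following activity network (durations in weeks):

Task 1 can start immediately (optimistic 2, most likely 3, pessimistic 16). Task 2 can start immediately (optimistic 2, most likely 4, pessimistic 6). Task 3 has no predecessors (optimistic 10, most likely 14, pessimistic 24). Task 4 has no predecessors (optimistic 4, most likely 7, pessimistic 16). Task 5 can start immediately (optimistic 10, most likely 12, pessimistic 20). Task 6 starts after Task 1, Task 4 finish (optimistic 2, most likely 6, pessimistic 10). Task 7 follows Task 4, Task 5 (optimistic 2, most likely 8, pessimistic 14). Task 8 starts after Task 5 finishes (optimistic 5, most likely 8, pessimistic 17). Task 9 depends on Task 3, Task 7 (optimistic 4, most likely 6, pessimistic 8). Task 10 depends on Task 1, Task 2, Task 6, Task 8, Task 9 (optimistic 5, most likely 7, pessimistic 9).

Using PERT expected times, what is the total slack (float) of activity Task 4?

5 weeks

te_Task 1 = (2 + 4·3 + 16)/6 = 30/6 = 5
te_Task 2 = (2 + 4·4 + 6)/6 = 24/6 = 4
te_Task 3 = (10 + 4·14 + 24)/6 = 90/6 = 15
te_Task 4 = (4 + 4·7 + 16)/6 = 48/6 = 8
te_Task 5 = (10 + 4·12 + 20)/6 = 78/6 = 13
te_Task 6 = (2 + 4·6 + 10)/6 = 36/6 = 6
te_Task 7 = (2 + 4·8 + 14)/6 = 48/6 = 8
te_Task 8 = (5 + 4·8 + 17)/6 = 54/6 = 9
te_Task 9 = (4 + 4·6 + 8)/6 = 36/6 = 6
te_Task 10 = (5 + 4·7 + 9)/6 = 42/6 = 7

Forward pass:
ES_Task 1 = 0; EF_Task 1 = 5
ES_Task 2 = 0; EF_Task 2 = 4
ES_Task 3 = 0; EF_Task 3 = 15
ES_Task 4 = 0; EF_Task 4 = 8
ES_Task 5 = 0; EF_Task 5 = 13
ES_Task 6 = max(EF_Task 1=5, EF_Task 4=8) = 8; EF_Task 6 = 8+6 = 14
ES_Task 7 = max(EF_Task 4=8, EF_Task 5=13) = 13; EF_Task 7 = 13+8 = 21
ES_Task 8 = 13; EF_Task 8 = 13+9 = 22
ES_Task 9 = max(EF_Task 3=15, EF_Task 7=21) = 21; EF_Task 9 = 21+6 = 27
ES_Task 10 = max(EF_Task 1=5, EF_Task 2=4, EF_Task 6=14, EF_Task 8=22, EF_Task 9=27) = 27; EF_Task 10 = 27+7 = 34
Expected project duration μ = 34 weeks. Critical path: Task 5 → Task 7 → Task 9 → Task 10.

Backward pass:
LF_Task 10 = 34; LS_Task 10 = 34−7 = 27
LF_Task 9 = LS_Task 10 = 27; LS_Task 9 = 27−6 = 21
LF_Task 8 = LS_Task 10 = 27; LS_Task 8 = 27−9 = 18
LF_Task 7 = LS_Task 9 = 21; LS_Task 7 = 21−8 = 13
LF_Task 6 = LS_Task 10 = 27; LS_Task 6 = 27−6 = 21
LF_Task 5 = min(LS_Task 7=13, LS_Task 8=18) = 13; LS_Task 5 = 13−13 = 0
LF_Task 4 = min(LS_Task 6=21, LS_Task 7=13) = 13; LS_Task 4 = 13−8 = 5
LF_Task 3 = LS_Task 9 = 21; LS_Task 3 = 21−15 = 6
LF_Task 2 = LS_Task 10 = 27; LS_Task 2 = 27−4 = 23
LF_Task 1 = min(LS_Task 6=21, LS_Task 10=27) = 21; LS_Task 1 = 21−5 = 16
Slack_Task 4 = LS_Task 4 − ES_Task 4 = 5 − 0 = 5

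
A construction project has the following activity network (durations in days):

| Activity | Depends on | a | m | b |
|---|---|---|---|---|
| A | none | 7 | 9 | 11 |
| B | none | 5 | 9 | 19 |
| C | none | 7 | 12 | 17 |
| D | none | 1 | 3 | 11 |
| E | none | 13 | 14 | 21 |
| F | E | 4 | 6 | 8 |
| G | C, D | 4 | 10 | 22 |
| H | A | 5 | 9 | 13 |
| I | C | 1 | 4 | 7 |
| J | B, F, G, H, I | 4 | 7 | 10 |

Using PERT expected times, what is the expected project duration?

30 days

te_A = (7 + 4·9 + 11)/6 = 54/6 = 9
te_B = (5 + 4·9 + 19)/6 = 60/6 = 10
te_C = (7 + 4·12 + 17)/6 = 72/6 = 12
te_D = (1 + 4·3 + 11)/6 = 24/6 = 4
te_E = (13 + 4·14 + 21)/6 = 90/6 = 15
te_F = (4 + 4·6 + 8)/6 = 36/6 = 6
te_G = (4 + 4·10 + 22)/6 = 66/6 = 11
te_H = (5 + 4·9 + 13)/6 = 54/6 = 9
te_I = (1 + 4·4 + 7)/6 = 24/6 = 4
te_J = (4 + 4·7 + 10)/6 = 42/6 = 7

Forward pass:
ES_A = 0; EF_A = 9
ES_B = 0; EF_B = 10
ES_C = 0; EF_C = 12
ES_D = 0; EF_D = 4
ES_E = 0; EF_E = 15
ES_F = 15; EF_F = 15+6 = 21
ES_G = max(EF_C=12, EF_D=4) = 12; EF_G = 12+11 = 23
ES_H = 9; EF_H = 9+9 = 18
ES_I = 12; EF_I = 12+4 = 16
ES_J = max(EF_B=10, EF_F=21, EF_G=23, EF_H=18, EF_I=16) = 23; EF_J = 23+7 = 30
Expected project duration μ = 30 days. Critical path: C → G → J.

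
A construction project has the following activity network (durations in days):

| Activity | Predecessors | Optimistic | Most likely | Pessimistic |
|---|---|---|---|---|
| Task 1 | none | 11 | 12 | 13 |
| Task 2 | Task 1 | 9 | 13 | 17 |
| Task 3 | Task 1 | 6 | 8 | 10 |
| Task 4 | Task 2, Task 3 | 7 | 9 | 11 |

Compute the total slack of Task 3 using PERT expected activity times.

te_Task 1 = (11 + 4·12 + 13)/6 = 72/6 = 12
te_Task 2 = (9 + 4·13 + 17)/6 = 78/6 = 13
te_Task 3 = (6 + 4·8 + 10)/6 = 48/6 = 8
te_Task 4 = (7 + 4·9 + 11)/6 = 54/6 = 9

Forward pass:
ES_Task 1 = 0; EF_Task 1 = 12
ES_Task 2 = 12; EF_Task 2 = 12+13 = 25
ES_Task 3 = 12; EF_Task 3 = 12+8 = 20
ES_Task 4 = max(EF_Task 2=25, EF_Task 3=20) = 25; EF_Task 4 = 25+9 = 34
Expected project duration μ = 34 days. Critical path: Task 1 → Task 2 → Task 4.

Backward pass:
LF_Task 4 = 34; LS_Task 4 = 34−9 = 25
LF_Task 3 = LS_Task 4 = 25; LS_Task 3 = 25−8 = 17
LF_Task 2 = LS_Task 4 = 25; LS_Task 2 = 25−13 = 12
LF_Task 1 = min(LS_Task 2=12, LS_Task 3=17) = 12; LS_Task 1 = 12−12 = 0
Slack_Task 3 = LS_Task 3 − ES_Task 3 = 17 − 12 = 5

5 days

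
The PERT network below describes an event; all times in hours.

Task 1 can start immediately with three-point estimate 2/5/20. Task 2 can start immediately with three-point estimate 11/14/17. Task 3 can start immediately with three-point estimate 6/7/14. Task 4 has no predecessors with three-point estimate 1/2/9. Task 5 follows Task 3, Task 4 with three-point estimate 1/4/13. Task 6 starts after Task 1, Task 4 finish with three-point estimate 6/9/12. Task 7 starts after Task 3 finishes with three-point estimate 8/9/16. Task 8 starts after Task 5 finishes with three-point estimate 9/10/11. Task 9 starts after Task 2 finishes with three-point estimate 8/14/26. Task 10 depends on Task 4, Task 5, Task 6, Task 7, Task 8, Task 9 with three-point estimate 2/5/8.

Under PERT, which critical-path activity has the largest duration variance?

te_Task 1 = (2 + 4·5 + 20)/6 = 42/6 = 7; σ²_Task 1 = ((20−2)/6)² = 9.000
te_Task 2 = (11 + 4·14 + 17)/6 = 84/6 = 14; σ²_Task 2 = ((17−11)/6)² = 1.000
te_Task 3 = (6 + 4·7 + 14)/6 = 48/6 = 8; σ²_Task 3 = ((14−6)/6)² = 1.778
te_Task 4 = (1 + 4·2 + 9)/6 = 18/6 = 3; σ²_Task 4 = ((9−1)/6)² = 1.778
te_Task 5 = (1 + 4·4 + 13)/6 = 30/6 = 5; σ²_Task 5 = ((13−1)/6)² = 4.000
te_Task 6 = (6 + 4·9 + 12)/6 = 54/6 = 9; σ²_Task 6 = ((12−6)/6)² = 1.000
te_Task 7 = (8 + 4·9 + 16)/6 = 60/6 = 10; σ²_Task 7 = ((16−8)/6)² = 1.778
te_Task 8 = (9 + 4·10 + 11)/6 = 60/6 = 10; σ²_Task 8 = ((11−9)/6)² = 0.111
te_Task 9 = (8 + 4·14 + 26)/6 = 90/6 = 15; σ²_Task 9 = ((26−8)/6)² = 9.000
te_Task 10 = (2 + 4·5 + 8)/6 = 30/6 = 5; σ²_Task 10 = ((8−2)/6)² = 1.000

Forward pass:
ES_Task 1 = 0; EF_Task 1 = 7
ES_Task 2 = 0; EF_Task 2 = 14
ES_Task 3 = 0; EF_Task 3 = 8
ES_Task 4 = 0; EF_Task 4 = 3
ES_Task 5 = max(EF_Task 3=8, EF_Task 4=3) = 8; EF_Task 5 = 8+5 = 13
ES_Task 6 = max(EF_Task 1=7, EF_Task 4=3) = 7; EF_Task 6 = 7+9 = 16
ES_Task 7 = 8; EF_Task 7 = 8+10 = 18
ES_Task 8 = 13; EF_Task 8 = 13+10 = 23
ES_Task 9 = 14; EF_Task 9 = 14+15 = 29
ES_Task 10 = max(EF_Task 4=3, EF_Task 5=13, EF_Task 6=16, EF_Task 7=18, EF_Task 8=23, EF_Task 9=29) = 29; EF_Task 10 = 29+5 = 34
Expected project duration μ = 34 hours. Critical path: Task 2 → Task 9 → Task 10.

Variances on critical path: σ²_Task 2=1.000, σ²_Task 9=9.000, σ²_Task 10=1.000.
Largest is σ²_Task 9 = 9.000.

Task 9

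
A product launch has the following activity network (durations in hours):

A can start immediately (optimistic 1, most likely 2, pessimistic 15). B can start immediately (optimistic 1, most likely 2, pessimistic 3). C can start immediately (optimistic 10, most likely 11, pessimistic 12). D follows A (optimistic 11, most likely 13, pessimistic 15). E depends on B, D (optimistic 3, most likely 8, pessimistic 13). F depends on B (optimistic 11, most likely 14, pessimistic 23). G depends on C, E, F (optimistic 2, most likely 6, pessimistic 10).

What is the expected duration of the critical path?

te_A = (1 + 4·2 + 15)/6 = 24/6 = 4
te_B = (1 + 4·2 + 3)/6 = 12/6 = 2
te_C = (10 + 4·11 + 12)/6 = 66/6 = 11
te_D = (11 + 4·13 + 15)/6 = 78/6 = 13
te_E = (3 + 4·8 + 13)/6 = 48/6 = 8
te_F = (11 + 4·14 + 23)/6 = 90/6 = 15
te_G = (2 + 4·6 + 10)/6 = 36/6 = 6

Forward pass:
ES_A = 0; EF_A = 4
ES_B = 0; EF_B = 2
ES_C = 0; EF_C = 11
ES_D = 4; EF_D = 4+13 = 17
ES_E = max(EF_B=2, EF_D=17) = 17; EF_E = 17+8 = 25
ES_F = 2; EF_F = 2+15 = 17
ES_G = max(EF_C=11, EF_E=25, EF_F=17) = 25; EF_G = 25+6 = 31
Expected project duration μ = 31 hours. Critical path: A → D → E → G.

31 hours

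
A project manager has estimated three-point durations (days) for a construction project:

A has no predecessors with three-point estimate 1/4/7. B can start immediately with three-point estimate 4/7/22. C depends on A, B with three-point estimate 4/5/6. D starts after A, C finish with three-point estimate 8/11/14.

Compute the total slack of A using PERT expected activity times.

te_A = (1 + 4·4 + 7)/6 = 24/6 = 4
te_B = (4 + 4·7 + 22)/6 = 54/6 = 9
te_C = (4 + 4·5 + 6)/6 = 30/6 = 5
te_D = (8 + 4·11 + 14)/6 = 66/6 = 11

Forward pass:
ES_A = 0; EF_A = 4
ES_B = 0; EF_B = 9
ES_C = max(EF_A=4, EF_B=9) = 9; EF_C = 9+5 = 14
ES_D = max(EF_A=4, EF_C=14) = 14; EF_D = 14+11 = 25
Expected project duration μ = 25 days. Critical path: B → C → D.

Backward pass:
LF_D = 25; LS_D = 25−11 = 14
LF_C = LS_D = 14; LS_C = 14−5 = 9
LF_B = LS_C = 9; LS_B = 9−9 = 0
LF_A = min(LS_C=9, LS_D=14) = 9; LS_A = 9−4 = 5
Slack_A = LS_A − ES_A = 5 − 0 = 5

5 days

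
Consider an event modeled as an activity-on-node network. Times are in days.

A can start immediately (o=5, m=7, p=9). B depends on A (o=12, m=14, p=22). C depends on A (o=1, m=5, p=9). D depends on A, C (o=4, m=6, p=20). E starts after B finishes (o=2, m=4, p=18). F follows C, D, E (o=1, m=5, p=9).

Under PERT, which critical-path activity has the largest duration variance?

te_A = (5 + 4·7 + 9)/6 = 42/6 = 7; σ²_A = ((9−5)/6)² = 0.444
te_B = (12 + 4·14 + 22)/6 = 90/6 = 15; σ²_B = ((22−12)/6)² = 2.778
te_C = (1 + 4·5 + 9)/6 = 30/6 = 5; σ²_C = ((9−1)/6)² = 1.778
te_D = (4 + 4·6 + 20)/6 = 48/6 = 8; σ²_D = ((20−4)/6)² = 7.111
te_E = (2 + 4·4 + 18)/6 = 36/6 = 6; σ²_E = ((18−2)/6)² = 7.111
te_F = (1 + 4·5 + 9)/6 = 30/6 = 5; σ²_F = ((9−1)/6)² = 1.778

Forward pass:
ES_A = 0; EF_A = 7
ES_B = 7; EF_B = 7+15 = 22
ES_C = 7; EF_C = 7+5 = 12
ES_D = max(EF_A=7, EF_C=12) = 12; EF_D = 12+8 = 20
ES_E = 22; EF_E = 22+6 = 28
ES_F = max(EF_C=12, EF_D=20, EF_E=28) = 28; EF_F = 28+5 = 33
Expected project duration μ = 33 days. Critical path: A → B → E → F.

Variances on critical path: σ²_A=0.444, σ²_B=2.778, σ²_E=7.111, σ²_F=1.778.
Largest is σ²_E = 7.111.

E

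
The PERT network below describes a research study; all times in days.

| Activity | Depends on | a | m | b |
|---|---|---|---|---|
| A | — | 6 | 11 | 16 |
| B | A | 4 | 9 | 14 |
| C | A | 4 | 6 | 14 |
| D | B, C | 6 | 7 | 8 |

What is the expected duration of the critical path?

te_A = (6 + 4·11 + 16)/6 = 66/6 = 11
te_B = (4 + 4·9 + 14)/6 = 54/6 = 9
te_C = (4 + 4·6 + 14)/6 = 42/6 = 7
te_D = (6 + 4·7 + 8)/6 = 42/6 = 7

Forward pass:
ES_A = 0; EF_A = 11
ES_B = 11; EF_B = 11+9 = 20
ES_C = 11; EF_C = 11+7 = 18
ES_D = max(EF_B=20, EF_C=18) = 20; EF_D = 20+7 = 27
Expected project duration μ = 27 days. Critical path: A → B → D.

27 days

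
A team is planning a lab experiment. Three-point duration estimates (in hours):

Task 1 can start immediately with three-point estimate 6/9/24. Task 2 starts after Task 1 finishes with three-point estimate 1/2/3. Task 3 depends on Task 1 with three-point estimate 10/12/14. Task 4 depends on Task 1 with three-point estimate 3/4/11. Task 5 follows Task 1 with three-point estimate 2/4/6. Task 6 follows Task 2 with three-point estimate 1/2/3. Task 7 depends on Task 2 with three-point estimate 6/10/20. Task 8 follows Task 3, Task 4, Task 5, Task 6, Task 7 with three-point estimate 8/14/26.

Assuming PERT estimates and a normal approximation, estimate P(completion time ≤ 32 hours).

0.075

te_Task 1 = (6 + 4·9 + 24)/6 = 66/6 = 11; σ²_Task 1 = ((24−6)/6)² = 9.000
te_Task 2 = (1 + 4·2 + 3)/6 = 12/6 = 2; σ²_Task 2 = ((3−1)/6)² = 0.111
te_Task 3 = (10 + 4·12 + 14)/6 = 72/6 = 12; σ²_Task 3 = ((14−10)/6)² = 0.444
te_Task 4 = (3 + 4·4 + 11)/6 = 30/6 = 5; σ²_Task 4 = ((11−3)/6)² = 1.778
te_Task 5 = (2 + 4·4 + 6)/6 = 24/6 = 4; σ²_Task 5 = ((6−2)/6)² = 0.444
te_Task 6 = (1 + 4·2 + 3)/6 = 12/6 = 2; σ²_Task 6 = ((3−1)/6)² = 0.111
te_Task 7 = (6 + 4·10 + 20)/6 = 66/6 = 11; σ²_Task 7 = ((20−6)/6)² = 5.444
te_Task 8 = (8 + 4·14 + 26)/6 = 90/6 = 15; σ²_Task 8 = ((26−8)/6)² = 9.000

Forward pass:
ES_Task 1 = 0; EF_Task 1 = 11
ES_Task 2 = 11; EF_Task 2 = 11+2 = 13
ES_Task 3 = 11; EF_Task 3 = 11+12 = 23
ES_Task 4 = 11; EF_Task 4 = 11+5 = 16
ES_Task 5 = 11; EF_Task 5 = 11+4 = 15
ES_Task 6 = 13; EF_Task 6 = 13+2 = 15
ES_Task 7 = 13; EF_Task 7 = 13+11 = 24
ES_Task 8 = max(EF_Task 3=23, EF_Task 4=16, EF_Task 5=15, EF_Task 6=15, EF_Task 7=24) = 24; EF_Task 8 = 24+15 = 39
Expected project duration μ = 39 hours. Critical path: Task 1 → Task 2 → Task 7 → Task 8.

Variance along critical path = 9.000 + 0.111 + 5.444 + 9.000 = 23.556; σ = √23.556 = 4.853 hours.
Z = (32 − 39) / 4.853 = -1.442
P(T ≤ 32) = Φ(-1.442) ≈ 0.075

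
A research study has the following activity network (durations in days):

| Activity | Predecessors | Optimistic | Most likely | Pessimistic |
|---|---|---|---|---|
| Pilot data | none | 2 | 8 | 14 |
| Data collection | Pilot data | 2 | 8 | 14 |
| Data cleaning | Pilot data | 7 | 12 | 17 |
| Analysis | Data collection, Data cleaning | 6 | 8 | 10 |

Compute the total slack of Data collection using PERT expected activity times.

4 days

te_Pilot data = (2 + 4·8 + 14)/6 = 48/6 = 8
te_Data collection = (2 + 4·8 + 14)/6 = 48/6 = 8
te_Data cleaning = (7 + 4·12 + 17)/6 = 72/6 = 12
te_Analysis = (6 + 4·8 + 10)/6 = 48/6 = 8

Forward pass:
ES_Pilot data = 0; EF_Pilot data = 8
ES_Data collection = 8; EF_Data collection = 8+8 = 16
ES_Data cleaning = 8; EF_Data cleaning = 8+12 = 20
ES_Analysis = max(EF_Data collection=16, EF_Data cleaning=20) = 20; EF_Analysis = 20+8 = 28
Expected project duration μ = 28 days. Critical path: Pilot data → Data cleaning → Analysis.

Backward pass:
LF_Analysis = 28; LS_Analysis = 28−8 = 20
LF_Data cleaning = LS_Analysis = 20; LS_Data cleaning = 20−12 = 8
LF_Data collection = LS_Analysis = 20; LS_Data collection = 20−8 = 12
LF_Pilot data = min(LS_Data collection=12, LS_Data cleaning=8) = 8; LS_Pilot data = 8−8 = 0
Slack_Data collection = LS_Data collection − ES_Data collection = 12 − 8 = 4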